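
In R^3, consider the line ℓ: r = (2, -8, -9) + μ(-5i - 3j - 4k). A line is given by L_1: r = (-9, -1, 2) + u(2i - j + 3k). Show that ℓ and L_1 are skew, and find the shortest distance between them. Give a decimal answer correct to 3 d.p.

17.000

Common perpendicular direction n = (-5, -3, -4) × (2, -1, 3) = (-13, 7, 11).
With w = (-9, -1, 2) − (2, -8, -9) = (-11, 7, 11), w · n = 313.
Since n ≠ 0 the lines are not parallel, and w · n = 313 ≠ 0 so they do not intersect; hence they are skew.
Distance = |w · n| / |n| = |313| / √339 ≈ 17.000.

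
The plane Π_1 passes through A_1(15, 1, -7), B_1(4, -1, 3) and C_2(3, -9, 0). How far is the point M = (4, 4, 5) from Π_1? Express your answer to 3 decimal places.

A_1B_1 = (-11, -2, 10), A_1C_2 = (-12, -10, 7); a normal to Π_1 is A_1B_1 × A_1C_2 = (86, -43, 86).
Using A_1: Π_1 has equation 86x - 43y + 86z = 645.
n·M − d = (86)·(4) + (-43)·(4) + (86)·(5) − 645 = -43; |n| = √16641.
Distance = |-43| / √16641 = 43/√16641 ≈ 0.333.

0.333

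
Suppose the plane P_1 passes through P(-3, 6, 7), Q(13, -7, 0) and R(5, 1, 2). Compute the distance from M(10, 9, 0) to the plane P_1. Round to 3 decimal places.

PQ = (16, -13, -7), PR = (8, -5, -5); a normal to P_1 is PQ × PR = (30, 24, 24).
Using P: P_1 has equation 30x + 24y + 24z = 222.
n·M − d = (30)·(10) + (24)·(9) + (24)·(0) − 222 = 294; |n| = √2052.
Distance = |294| / √2052 = 294/√2052 ≈ 6.490.

6.490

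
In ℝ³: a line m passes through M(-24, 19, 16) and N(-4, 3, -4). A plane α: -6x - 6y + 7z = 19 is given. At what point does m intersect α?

(-9, 7, 1)

A direction vector for m is N − M = (20, -16, -20).
Substitute r = (-24, 19, 16) + t(20, -16, -20) into the plane: 142 + (-164)t = 19, so t = 3/4.
Intersection: (-24, 19, 16) + (3/4)·(20, -16, -20) = (-9, 7, 1).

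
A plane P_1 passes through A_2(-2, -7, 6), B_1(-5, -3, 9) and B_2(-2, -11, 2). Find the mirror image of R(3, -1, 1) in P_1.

A_2B_1 = (-3, 4, 3), A_2B_2 = (0, -4, -4); a normal to P_1 is A_2B_1 × A_2B_2 = (-4, -12, 12).
Using A_2: P_1 has equation -4x - 12y + 12z = 164.
λ = (n·R − d)/|n|² = (12 − 164)/304 = -1/2.
Reflection = R − 2λn = (3, -1, 1) − (-1)·(-4, -12, 12) = (-1, -13, 13).

(-1, -13, 13)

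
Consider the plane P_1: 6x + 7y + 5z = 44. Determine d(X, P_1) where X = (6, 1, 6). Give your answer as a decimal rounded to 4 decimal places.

2.7650

n·X − d = (6)·(6) + (7)·(1) + (5)·(6) − 44 = 29; |n| = √110.
Distance = |29| / √110 = 29/√110 ≈ 2.7650.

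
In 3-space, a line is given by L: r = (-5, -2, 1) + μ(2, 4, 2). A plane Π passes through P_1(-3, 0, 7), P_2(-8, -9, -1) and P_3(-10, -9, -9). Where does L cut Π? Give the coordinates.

P_1P_2 = (-5, -9, -8), P_1P_3 = (-7, -9, -16); a normal to Π is P_1P_2 × P_1P_3 = (72, -24, -18).
Using P_1: Π has equation 72x - 24y - 18z = -342.
Substitute r = (-5, -2, 1) + t(2, 4, 2) into the plane: -330 + 12t = -342, so t = -1.
Intersection: (-5, -2, 1) + (-1)·(2, 4, 2) = (-7, -6, -1).

(-7, -6, -1)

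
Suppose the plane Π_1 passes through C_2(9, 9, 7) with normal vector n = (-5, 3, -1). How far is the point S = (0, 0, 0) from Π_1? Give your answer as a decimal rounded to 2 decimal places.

Π_1: n·r = n·C_2 gives -5x + 3y - z = -25.
n·S − d = (-5)·(0) + (3)·(0) + (-1)·(0) − (-25) = 25; |n| = √35.
Distance = |25| / √35 = 25/√35 ≈ 4.23.

4.23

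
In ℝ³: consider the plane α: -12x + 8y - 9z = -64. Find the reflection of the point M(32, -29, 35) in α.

λ = (n·M − d)/|n|² = (-931 − (-64))/289 = -3.
Reflection = M − 2λn = (32, -29, 35) − (-6)·(-12, 8, -9) = (-40, 19, -19).

(-40, 19, -19)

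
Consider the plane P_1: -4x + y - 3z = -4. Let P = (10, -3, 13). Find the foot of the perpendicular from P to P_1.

(-2, 0, 4)

Foot = P − λn with λ = (n·P − d)/|n|² = (-82 − (-4))/26 = -3.
Foot = (10, -3, 13) − (-3)·(-4, 1, -3) = (-2, 0, 4).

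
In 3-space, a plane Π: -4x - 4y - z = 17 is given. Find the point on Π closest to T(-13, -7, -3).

(-5, 1, -1)

Foot = T − λn with λ = (n·T − d)/|n|² = (83 − 17)/33 = 2.
Foot = (-13, -7, -3) − 2·(-4, -4, -1) = (-5, 1, -1).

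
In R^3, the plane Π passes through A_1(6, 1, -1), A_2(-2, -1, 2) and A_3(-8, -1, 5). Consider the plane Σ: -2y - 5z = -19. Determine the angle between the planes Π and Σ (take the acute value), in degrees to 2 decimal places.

52.66

A_1A_2 = (-8, -2, 3), A_1A_3 = (-14, -2, 6); a normal to Π is A_1A_2 × A_1A_3 = (-6, 6, -12).
Using A_1: Π has equation -6x + 6y - 12z = -18.
cos θ = |n₁·n₂| / (|n₁||n₂|) = |48| / (√216 · √29).
θ = arccos(0.60648) ≈ 52.66°.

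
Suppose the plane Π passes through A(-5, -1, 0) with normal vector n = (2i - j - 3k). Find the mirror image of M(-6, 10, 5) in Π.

Π: n·r = n·A gives 2x - y - 3z = -9.
λ = (n·M − d)/|n|² = (-37 − (-9))/14 = -2.
Reflection = M − 2λn = (-6, 10, 5) − (-4)·(2, -1, -3) = (2, 6, -7).

(2, 6, -7)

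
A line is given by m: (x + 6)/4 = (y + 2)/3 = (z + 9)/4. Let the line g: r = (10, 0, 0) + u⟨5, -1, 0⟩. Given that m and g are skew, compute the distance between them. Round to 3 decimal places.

2.404

m has direction (4, 3, 4) through (-6, -2, -9).
Common perpendicular direction n = (4, 3, 4) × (5, -1, 0) = (4, 20, -19).
With w = (10, 0, 0) − (-6, -2, -9) = (16, 2, 9), w · n = -67.
Distance = |w · n| / |n| = |-67| / √777 ≈ 2.404.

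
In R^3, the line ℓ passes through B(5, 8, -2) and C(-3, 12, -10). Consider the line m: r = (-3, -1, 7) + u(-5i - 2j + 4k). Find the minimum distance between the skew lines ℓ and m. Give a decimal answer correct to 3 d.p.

4.025

A direction vector for ℓ is C − B = (-8, 4, -8).
Common perpendicular direction n = (-8, 4, -8) × (-5, -2, 4) = (0, 72, 36).
With w = (-3, -1, 7) − (5, 8, -2) = (-8, -9, 9), w · n = -324.
Distance = |w · n| / |n| = |-324| / √6480 ≈ 4.025.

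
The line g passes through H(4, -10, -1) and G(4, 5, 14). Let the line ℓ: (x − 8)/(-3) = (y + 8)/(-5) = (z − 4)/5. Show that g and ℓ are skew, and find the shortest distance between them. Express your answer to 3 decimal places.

A direction vector for g is G − H = (0, 15, 15).
ℓ has direction (-3, -5, 5) through (8, -8, 4).
Common perpendicular direction n = (0, 15, 15) × (-3, -5, 5) = (150, -45, 45).
With w = (8, -8, 4) − (4, -10, -1) = (4, 2, 5), w · n = 735.
Since n ≠ 0 the lines are not parallel, and w · n = 735 ≠ 0 so they do not intersect; hence they are skew.
Distance = |w · n| / |n| = |735| / √26550 ≈ 4.511.

4.511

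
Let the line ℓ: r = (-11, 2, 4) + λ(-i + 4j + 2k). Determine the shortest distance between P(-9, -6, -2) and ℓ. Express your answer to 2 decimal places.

Taking (-11, 2, 4) on ℓ with direction v = (-1, 4, 2): w = P − (-11, 2, 4) = (2, -8, -6), and w × v = (8, 2, 0).
Distance = |w × v| / |v| = √68 / √21 ≈ 1.80.

1.80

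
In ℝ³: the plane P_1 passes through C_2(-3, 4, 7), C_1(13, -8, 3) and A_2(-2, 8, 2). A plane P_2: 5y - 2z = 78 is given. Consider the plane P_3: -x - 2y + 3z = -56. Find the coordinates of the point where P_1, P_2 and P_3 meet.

(5, 12, -9)

C_2C_1 = (16, -12, -4), C_2A_2 = (1, 4, -5); a normal to P_1 is C_2C_1 × C_2A_2 = (76, 76, 76).
Using C_2: P_1 has equation 76x + 76y + 76z = 608.
Solving the 3×3 linear system 76x + 76y + 76z = 608, 5y - 2z = 78, -x - 2y + 3z = -56 (e.g. by elimination or Cramer's rule, determinant = 1368) gives (5, 12, -9).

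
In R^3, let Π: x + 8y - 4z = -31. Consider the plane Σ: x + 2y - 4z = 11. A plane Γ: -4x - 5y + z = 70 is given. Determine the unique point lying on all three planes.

Solving the 3×3 linear system x + 8y - 4z = -31, x + 2y - 4z = 11, -4x - 5y + z = 70 (e.g. by elimination or Cramer's rule, determinant = 90) gives (-11, -7, -9).

(-11, -7, -9)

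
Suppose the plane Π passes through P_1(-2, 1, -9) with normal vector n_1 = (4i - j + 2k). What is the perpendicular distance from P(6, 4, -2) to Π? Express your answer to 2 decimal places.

Π: n_1·r = n_1·P_1 gives 4x - y + 2z = -27.
n·P − d = (4)·(6) + (-1)·(4) + (2)·(-2) − (-27) = 43; |n| = √21.
Distance = |43| / √21 = 43/√21 ≈ 9.38.

9.38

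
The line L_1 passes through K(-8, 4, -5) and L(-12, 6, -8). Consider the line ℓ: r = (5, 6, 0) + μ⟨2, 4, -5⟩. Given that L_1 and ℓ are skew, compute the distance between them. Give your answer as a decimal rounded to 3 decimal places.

3.834

A direction vector for L_1 is L − K = (-4, 2, -3).
Common perpendicular direction n = (-4, 2, -3) × (2, 4, -5) = (2, -26, -20).
With w = (5, 6, 0) − (-8, 4, -5) = (13, 2, 5), w · n = -126.
Distance = |w · n| / |n| = |-126| / √1080 ≈ 3.834.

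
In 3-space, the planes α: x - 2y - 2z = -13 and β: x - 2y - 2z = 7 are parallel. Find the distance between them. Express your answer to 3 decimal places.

Same normal n = (1, -2, -2) with |n| = √9; distance = |-13 − 7| / |n| = 20/√9 ≈ 6.667.

6.667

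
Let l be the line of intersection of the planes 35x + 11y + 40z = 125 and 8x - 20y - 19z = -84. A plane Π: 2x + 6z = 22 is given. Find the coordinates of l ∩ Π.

(-1, 0, 4)

Direction of l: (35, 11, 40) × (8, -20, -19) = (591, 985, -788).
A point on l: solving the two plane equations with x = -4 gives (-4, -5, 8).
Substitute r = (-4, -5, 8) + t(591, 985, -788) into the plane: 40 + (-3546)t = 22, so t = 1/197.
Intersection: (-4, -5, 8) + (1/197)·(591, 985, -788) = (-1, 0, 4).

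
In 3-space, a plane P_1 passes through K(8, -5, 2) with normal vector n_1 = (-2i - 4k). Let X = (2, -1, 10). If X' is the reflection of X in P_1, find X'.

P_1: n_1·r = n_1·K gives -2x - 4z = -24.
λ = (n·X − d)/|n|² = (-44 − (-24))/20 = -1.
Reflection = X − 2λn = (2, -1, 10) − (-2)·(-2, 0, -4) = (-2, -1, 2).

(-2, -1, 2)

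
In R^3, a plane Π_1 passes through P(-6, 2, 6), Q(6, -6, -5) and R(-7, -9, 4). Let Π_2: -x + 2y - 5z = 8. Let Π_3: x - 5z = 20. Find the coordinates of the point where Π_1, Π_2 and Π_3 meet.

(5, -1, -3)

PQ = (12, -8, -11), PR = (-1, -11, -2); a normal to Π_1 is PQ × PR = (-105, 35, -140).
Using P: Π_1 has equation -105x + 35y - 140z = -140.
Solving the 3×3 linear system -105x + 35y - 140z = -140, -x + 2y - 5z = 8, x - 5z = 20 (e.g. by elimination or Cramer's rule, determinant = 980) gives (5, -1, -3).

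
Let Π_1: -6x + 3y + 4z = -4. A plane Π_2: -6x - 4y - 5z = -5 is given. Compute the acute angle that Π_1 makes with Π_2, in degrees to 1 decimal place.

86.7

cos θ = |n₁·n₂| / (|n₁||n₂|) = |4| / (√61 · √77).
θ = arccos(0.05836) ≈ 86.7°.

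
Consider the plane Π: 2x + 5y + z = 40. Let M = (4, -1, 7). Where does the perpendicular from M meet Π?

(6, 4, 8)

Foot = M − λn with λ = (n·M − d)/|n|² = (10 − 40)/30 = -1.
Foot = (4, -1, 7) − (-1)·(2, 5, 1) = (6, 4, 8).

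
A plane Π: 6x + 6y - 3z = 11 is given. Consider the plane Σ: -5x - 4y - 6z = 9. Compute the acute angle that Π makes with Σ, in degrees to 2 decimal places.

62.88

cos θ = |n₁·n₂| / (|n₁||n₂|) = |-36| / (√81 · √77).
θ = arccos(0.45584) ≈ 62.88°.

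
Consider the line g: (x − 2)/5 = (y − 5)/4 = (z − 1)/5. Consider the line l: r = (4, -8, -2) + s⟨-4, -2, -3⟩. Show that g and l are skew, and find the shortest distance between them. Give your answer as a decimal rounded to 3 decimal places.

g has direction (5, 4, 5) through (2, 5, 1).
Common perpendicular direction n = (5, 4, 5) × (-4, -2, -3) = (-2, -5, 6).
With w = (4, -8, -2) − (2, 5, 1) = (2, -13, -3), w · n = 43.
Since n ≠ 0 the lines are not parallel, and w · n = 43 ≠ 0 so they do not intersect; hence they are skew.
Distance = |w · n| / |n| = |43| / √65 ≈ 5.333.

5.333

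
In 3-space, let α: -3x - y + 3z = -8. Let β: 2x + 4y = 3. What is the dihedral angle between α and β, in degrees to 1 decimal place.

cos θ = |n₁·n₂| / (|n₁||n₂|) = |-10| / (√19 · √20).
θ = arccos(0.51299) ≈ 59.1°.

59.1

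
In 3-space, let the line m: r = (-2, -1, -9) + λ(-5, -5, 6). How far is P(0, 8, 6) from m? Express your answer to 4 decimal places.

17.1976

Taking (-2, -1, -9) on m with direction v = (-5, -5, 6): w = P − (-2, -1, -9) = (2, 9, 15), and w × v = (129, -87, 35).
Distance = |w × v| / |v| = √25435 / √86 ≈ 17.1976.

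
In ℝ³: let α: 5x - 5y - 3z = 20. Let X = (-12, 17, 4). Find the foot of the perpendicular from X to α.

(3, 2, -5)

Foot = X − λn with λ = (n·X − d)/|n|² = (-157 − 20)/59 = -3.
Foot = (-12, 17, 4) − (-3)·(5, -5, -3) = (3, 2, -5).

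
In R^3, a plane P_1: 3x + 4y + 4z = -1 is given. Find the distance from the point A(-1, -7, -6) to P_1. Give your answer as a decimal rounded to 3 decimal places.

8.433

n·A − d = (3)·(-1) + (4)·(-7) + (4)·(-6) − (-1) = -54; |n| = √41.
Distance = |-54| / √41 = 54/√41 ≈ 8.433.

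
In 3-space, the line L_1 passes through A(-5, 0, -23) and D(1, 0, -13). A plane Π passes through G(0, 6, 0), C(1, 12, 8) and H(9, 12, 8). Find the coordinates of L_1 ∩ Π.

(4, 0, -8)

A direction vector for L_1 is D − A = (6, 0, 10).
GC = (1, 6, 8), GH = (9, 6, 8); a normal to Π is GC × GH = (0, 64, -48).
Using G: Π has equation 64y - 48z = 384.
Substitute r = (-5, 0, -23) + t(6, 0, 10) into the plane: 1104 + (-480)t = 384, so t = 3/2.
Intersection: (-5, 0, -23) + (3/2)·(6, 0, 10) = (4, 0, -8).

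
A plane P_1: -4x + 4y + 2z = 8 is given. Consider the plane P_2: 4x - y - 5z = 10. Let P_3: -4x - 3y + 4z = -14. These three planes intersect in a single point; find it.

Solving the 3×3 linear system -4x + 4y + 2z = 8, 4x - y - 5z = 10, -4x - 3y + 4z = -14 (e.g. by elimination or Cramer's rule, determinant = 60) gives (-2, 2, -4).

(-2, 2, -4)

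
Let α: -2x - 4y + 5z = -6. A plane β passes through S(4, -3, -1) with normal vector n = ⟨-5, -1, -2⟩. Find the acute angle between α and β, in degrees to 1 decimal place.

β: n·r = n·S gives -5x - y - 2z = -15.
cos θ = |n₁·n₂| / (|n₁||n₂|) = |4| / (√45 · √30).
θ = arccos(0.10887) ≈ 83.8°.

83.8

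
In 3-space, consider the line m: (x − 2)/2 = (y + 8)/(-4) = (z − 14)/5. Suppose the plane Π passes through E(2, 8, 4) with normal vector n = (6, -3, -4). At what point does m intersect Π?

m has direction (2, -4, 5) through (2, -8, 14).
Π: n·r = n·E gives 6x - 3y - 4z = -28.
Substitute r = (2, -8, 14) + t(2, -4, 5) into the plane: -20 + 4t = -28, so t = -2.
Intersection: (2, -8, 14) + (-2)·(2, -4, 5) = (-2, 0, 4).

(-2, 0, 4)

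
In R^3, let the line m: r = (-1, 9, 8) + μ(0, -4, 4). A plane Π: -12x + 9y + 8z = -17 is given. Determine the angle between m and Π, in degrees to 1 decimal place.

sin θ = |n·v| / (|n||v|) = |-4| / (√289 · √32) = 0.04159.
θ ≈ 2.4°.

2.4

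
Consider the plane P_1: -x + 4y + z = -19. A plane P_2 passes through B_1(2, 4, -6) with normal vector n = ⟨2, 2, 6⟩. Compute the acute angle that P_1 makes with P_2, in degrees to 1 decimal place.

P_2: n·r = n·B_1 gives 2x + 2y + 6z = -24.
cos θ = |n₁·n₂| / (|n₁||n₂|) = |12| / (√18 · √44).
θ = arccos(0.42640) ≈ 64.8°.

64.8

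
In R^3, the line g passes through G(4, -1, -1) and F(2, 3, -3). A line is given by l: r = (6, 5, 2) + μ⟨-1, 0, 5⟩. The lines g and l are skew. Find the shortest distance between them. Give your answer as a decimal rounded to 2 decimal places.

A direction vector for g is F − G = (-2, 4, -2).
Common perpendicular direction n = (-2, 4, -2) × (-1, 0, 5) = (20, 12, 4).
With w = (6, 5, 2) − (4, -1, -1) = (2, 6, 3), w · n = 124.
Distance = |w · n| / |n| = |124| / √560 ≈ 5.24.

5.24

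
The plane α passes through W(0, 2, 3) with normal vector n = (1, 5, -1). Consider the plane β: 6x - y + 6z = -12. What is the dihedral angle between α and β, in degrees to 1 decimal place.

α: n·r = n·W gives x + 5y - z = 7.
cos θ = |n₁·n₂| / (|n₁||n₂|) = |-5| / (√27 · √73).
θ = arccos(0.11262) ≈ 83.5°.

83.5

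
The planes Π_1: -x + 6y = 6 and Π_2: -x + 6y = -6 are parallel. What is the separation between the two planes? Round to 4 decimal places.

1.9728

Same normal n = (-1, 6, 0) with |n| = √37; distance = |6 − (-6)| / |n| = 12/√37 ≈ 1.9728.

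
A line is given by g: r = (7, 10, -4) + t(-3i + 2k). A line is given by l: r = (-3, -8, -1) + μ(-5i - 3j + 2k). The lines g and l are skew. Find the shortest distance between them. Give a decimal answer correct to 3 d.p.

3.382

Common perpendicular direction n = (-3, 0, 2) × (-5, -3, 2) = (6, -4, 9).
With w = (-3, -8, -1) − (7, 10, -4) = (-10, -18, 3), w · n = 39.
Distance = |w · n| / |n| = |39| / √133 ≈ 3.382.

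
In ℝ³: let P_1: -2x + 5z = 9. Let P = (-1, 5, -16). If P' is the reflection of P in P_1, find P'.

(-13, 5, 14)

λ = (n·P − d)/|n|² = (-78 − 9)/29 = -3.
Reflection = P − 2λn = (-1, 5, -16) − (-6)·(-2, 0, 5) = (-13, 5, 14).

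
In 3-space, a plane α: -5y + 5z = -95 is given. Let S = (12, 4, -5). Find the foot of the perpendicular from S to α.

Foot = S − λn with λ = (n·S − d)/|n|² = (-45 − (-95))/50 = 1.
Foot = (12, 4, -5) − 1·(0, -5, 5) = (12, 9, -10).

(12, 9, -10)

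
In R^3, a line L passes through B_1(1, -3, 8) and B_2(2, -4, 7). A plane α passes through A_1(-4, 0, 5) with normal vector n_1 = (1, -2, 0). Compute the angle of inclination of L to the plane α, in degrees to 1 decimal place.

50.8

A direction vector for L is B_2 − B_1 = (1, -1, -1).
α: n_1·r = n_1·A_1 gives x - 2y = -4.
sin θ = |n·v| / (|n||v|) = |3| / (√5 · √3) = 0.77460.
θ ≈ 50.8°.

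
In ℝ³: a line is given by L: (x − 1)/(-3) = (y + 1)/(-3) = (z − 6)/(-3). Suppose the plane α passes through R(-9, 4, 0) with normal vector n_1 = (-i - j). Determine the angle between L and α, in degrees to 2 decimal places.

L has direction (-3, -3, -3) through (1, -1, 6).
α: n_1·r = n_1·R gives -x - y = 5.
sin θ = |n·v| / (|n||v|) = |6| / (√2 · √27) = 0.81650.
θ ≈ 54.74°.

54.74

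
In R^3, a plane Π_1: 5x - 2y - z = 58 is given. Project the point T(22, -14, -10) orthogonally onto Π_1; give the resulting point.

Foot = T − λn with λ = (n·T − d)/|n|² = (148 − 58)/30 = 3.
Foot = (22, -14, -10) − 3·(5, -2, -1) = (7, -8, -7).

(7, -8, -7)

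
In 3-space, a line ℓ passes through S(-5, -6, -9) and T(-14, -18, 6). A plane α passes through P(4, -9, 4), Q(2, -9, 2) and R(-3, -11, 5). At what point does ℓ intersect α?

(-8, -10, -4)

A direction vector for ℓ is T − S = (-9, -12, 15).
PQ = (-2, 0, -2), PR = (-7, -2, 1); a normal to α is PQ × PR = (-4, 16, 4).
Using P: α has equation -4x + 16y + 4z = -144.
Substitute r = (-5, -6, -9) + t(-9, -12, 15) into the plane: -112 + (-96)t = -144, so t = 1/3.
Intersection: (-5, -6, -9) + (1/3)·(-9, -12, 15) = (-8, -10, -4).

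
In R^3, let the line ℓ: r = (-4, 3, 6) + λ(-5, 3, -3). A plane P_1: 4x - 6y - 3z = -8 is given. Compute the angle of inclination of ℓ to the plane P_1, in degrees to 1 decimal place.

34.5

sin θ = |n·v| / (|n||v|) = |-29| / (√61 · √43) = 0.56624.
θ ≈ 34.5°.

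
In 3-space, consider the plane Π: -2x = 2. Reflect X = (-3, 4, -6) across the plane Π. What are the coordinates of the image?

(1, 4, -6)

λ = (n·X − d)/|n|² = (6 − 2)/4 = 1.
Reflection = X − 2λn = (-3, 4, -6) − 2·(-2, 0, 0) = (1, 4, -6).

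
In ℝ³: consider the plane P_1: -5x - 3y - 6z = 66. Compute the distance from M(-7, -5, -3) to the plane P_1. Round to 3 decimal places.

n·M − d = (-5)·(-7) + (-3)·(-5) + (-6)·(-3) − 66 = 2; |n| = √70.
Distance = |2| / √70 = 2/√70 ≈ 0.239.

0.239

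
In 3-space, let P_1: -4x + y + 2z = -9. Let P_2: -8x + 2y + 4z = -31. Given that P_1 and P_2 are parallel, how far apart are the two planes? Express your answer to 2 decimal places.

1.42

Rescale P_2 by 1/2: -4x + y + 2z = -31/2. Then distance = |-9 − (-31/2)| / √21 ≈ 1.42.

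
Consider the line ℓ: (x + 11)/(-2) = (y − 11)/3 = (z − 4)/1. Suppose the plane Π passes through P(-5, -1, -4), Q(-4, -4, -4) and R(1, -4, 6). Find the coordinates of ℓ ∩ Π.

(-3, -1, 0)

ℓ has direction (-2, 3, 1) through (-11, 11, 4).
PQ = (1, -3, 0), PR = (6, -3, 10); a normal to Π is PQ × PR = (-30, -10, 15).
Using P: Π has equation -30x - 10y + 15z = 100.
Substitute r = (-11, 11, 4) + t(-2, 3, 1) into the plane: 280 + 45t = 100, so t = -4.
Intersection: (-11, 11, 4) + (-4)·(-2, 3, 1) = (-3, -1, 0).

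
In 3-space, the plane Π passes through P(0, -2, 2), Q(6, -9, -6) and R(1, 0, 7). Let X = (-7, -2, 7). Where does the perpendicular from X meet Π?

(-5, 2, 5)

PQ = (6, -7, -8), PR = (1, 2, 5); a normal to Π is PQ × PR = (-19, -38, 19).
Using P: Π has equation -19x - 38y + 19z = 114.
Foot = X − λn with λ = (n·X − d)/|n|² = (342 − 114)/2166 = 2/19.
Foot = (-7, -2, 7) − (2/19)·(-19, -38, 19) = (-5, 2, 5).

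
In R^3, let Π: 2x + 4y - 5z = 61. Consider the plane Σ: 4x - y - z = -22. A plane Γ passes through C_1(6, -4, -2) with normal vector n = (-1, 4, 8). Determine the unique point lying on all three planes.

Γ: n·r = n·C_1 gives -x + 4y + 8z = -38.
Solving the 3×3 linear system 2x + 4y - 5z = 61, 4x - y - z = -22, -x + 4y + 8z = -38 (e.g. by elimination or Cramer's rule, determinant = -207) gives (-6, 7, -9).

(-6, 7, -9)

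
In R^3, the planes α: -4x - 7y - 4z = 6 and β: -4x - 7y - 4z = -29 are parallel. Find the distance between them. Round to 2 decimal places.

Same normal n = (-4, -7, -4) with |n| = √81; distance = |6 − (-29)| / |n| = 35/√81 ≈ 3.89.

3.89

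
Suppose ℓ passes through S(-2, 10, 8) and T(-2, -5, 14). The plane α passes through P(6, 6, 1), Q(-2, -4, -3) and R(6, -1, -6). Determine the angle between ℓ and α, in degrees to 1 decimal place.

54.3

A direction vector for ℓ is T − S = (0, -15, 6).
PQ = (-8, -10, -4), PR = (0, -7, -7); a normal to α is PQ × PR = (42, -56, 56).
Using P: α has equation 42x - 56y + 56z = -28.
sin θ = |n·v| / (|n||v|) = |1176| / (√8036 · √261) = 0.81202.
θ ≈ 54.3°.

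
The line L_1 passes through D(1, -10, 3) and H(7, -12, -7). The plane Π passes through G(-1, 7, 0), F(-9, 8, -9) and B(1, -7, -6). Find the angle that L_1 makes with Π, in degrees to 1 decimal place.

53.9

A direction vector for L_1 is H − D = (6, -2, -10).
GF = (-8, 1, -9), GB = (2, -14, -6); a normal to Π is GF × GB = (-132, -66, 110).
Using G: Π has equation -132x - 66y + 110z = -330.
sin θ = |n·v| / (|n||v|) = |-1760| / (√33880 · √140) = 0.80812.
θ ≈ 53.9°.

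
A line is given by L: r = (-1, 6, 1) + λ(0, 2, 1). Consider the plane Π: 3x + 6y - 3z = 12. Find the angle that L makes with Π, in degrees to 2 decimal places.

33.21

sin θ = |n·v| / (|n||v|) = |9| / (√54 · √5) = 0.54772.
θ ≈ 33.21°.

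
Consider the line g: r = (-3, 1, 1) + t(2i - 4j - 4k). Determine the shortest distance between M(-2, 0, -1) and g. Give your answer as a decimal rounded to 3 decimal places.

Taking (-3, 1, 1) on g with direction v = (2, -4, -4): w = M − (-3, 1, 1) = (1, -1, -2), and w × v = (-4, 0, -2).
Distance = |w × v| / |v| = √20 / √36 ≈ 0.745.

0.745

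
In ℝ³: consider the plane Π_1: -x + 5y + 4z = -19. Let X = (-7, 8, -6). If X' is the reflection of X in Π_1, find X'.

λ = (n·X − d)/|n|² = (23 − (-19))/42 = 1.
Reflection = X − 2λn = (-7, 8, -6) − 2·(-1, 5, 4) = (-5, -2, -14).

(-5, -2, -14)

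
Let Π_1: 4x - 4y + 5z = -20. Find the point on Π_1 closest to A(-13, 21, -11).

Foot = A − λn with λ = (n·A − d)/|n|² = (-191 − (-20))/57 = -3.
Foot = (-13, 21, -11) − (-3)·(4, -4, 5) = (-1, 9, 4).

(-1, 9, 4)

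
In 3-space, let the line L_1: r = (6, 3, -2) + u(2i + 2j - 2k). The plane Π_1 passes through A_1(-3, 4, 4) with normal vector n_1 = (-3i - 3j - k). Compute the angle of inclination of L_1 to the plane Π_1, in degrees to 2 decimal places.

41.47

Π_1: n_1·r = n_1·A_1 gives -3x - 3y - z = -7.
sin θ = |n·v| / (|n||v|) = |-10| / (√19 · √12) = 0.66227.
θ ≈ 41.47°.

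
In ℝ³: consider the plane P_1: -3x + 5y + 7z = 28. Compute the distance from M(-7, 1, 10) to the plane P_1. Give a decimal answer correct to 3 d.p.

7.464

n·M − d = (-3)·(-7) + (5)·(1) + (7)·(10) − 28 = 68; |n| = √83.
Distance = |68| / √83 = 68/√83 ≈ 7.464.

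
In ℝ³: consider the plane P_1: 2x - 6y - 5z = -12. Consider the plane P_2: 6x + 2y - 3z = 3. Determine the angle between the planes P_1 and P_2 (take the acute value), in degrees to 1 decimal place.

cos θ = |n₁·n₂| / (|n₁||n₂|) = |15| / (√65 · √49).
θ = arccos(0.26579) ≈ 74.6°.

74.6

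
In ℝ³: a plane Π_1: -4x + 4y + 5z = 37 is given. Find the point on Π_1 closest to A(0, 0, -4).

(-4, 4, 1)

Foot = A − λn with λ = (n·A − d)/|n|² = (-20 − 37)/57 = -1.
Foot = (0, 0, -4) − (-1)·(-4, 4, 5) = (-4, 4, 1).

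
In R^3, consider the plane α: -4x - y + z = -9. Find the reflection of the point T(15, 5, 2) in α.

(-9, -1, 8)

λ = (n·T − d)/|n|² = (-63 − (-9))/18 = -3.
Reflection = T − 2λn = (15, 5, 2) − (-6)·(-4, -1, 1) = (-9, -1, 8).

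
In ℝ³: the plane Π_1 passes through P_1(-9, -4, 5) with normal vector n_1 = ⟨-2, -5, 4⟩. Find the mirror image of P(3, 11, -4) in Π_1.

(-9, -19, 20)

Π_1: n_1·r = n_1·P_1 gives -2x - 5y + 4z = 58.
λ = (n·P − d)/|n|² = (-77 − 58)/45 = -3.
Reflection = P − 2λn = (3, 11, -4) − (-6)·(-2, -5, 4) = (-9, -19, 20).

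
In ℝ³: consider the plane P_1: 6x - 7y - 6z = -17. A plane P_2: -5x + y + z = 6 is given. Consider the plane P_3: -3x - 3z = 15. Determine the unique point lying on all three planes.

(-1, 5, -4)

Solving the 3×3 linear system 6x - 7y - 6z = -17, -5x + y + z = 6, -3x - 3z = 15 (e.g. by elimination or Cramer's rule, determinant = 90) gives (-1, 5, -4).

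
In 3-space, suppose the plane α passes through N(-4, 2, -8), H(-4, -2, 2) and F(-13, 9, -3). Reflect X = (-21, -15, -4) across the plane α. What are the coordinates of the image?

(9, 15, 8)

NH = (0, -4, 10), NF = (-9, 7, 5); a normal to α is NH × NF = (-90, -90, -36).
Using N: α has equation -90x - 90y - 36z = 468.
λ = (n·X − d)/|n|² = (3384 − 468)/17496 = 1/6.
Reflection = X − 2λn = (-21, -15, -4) − (1/3)·(-90, -90, -36) = (9, 15, 8).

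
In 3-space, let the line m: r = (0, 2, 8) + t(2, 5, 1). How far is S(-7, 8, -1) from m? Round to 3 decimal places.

12.821

Taking (0, 2, 8) on m with direction v = (2, 5, 1): w = S − (0, 2, 8) = (-7, 6, -9), and w × v = (51, -11, -47).
Distance = |w × v| / |v| = √4931 / √30 ≈ 12.821.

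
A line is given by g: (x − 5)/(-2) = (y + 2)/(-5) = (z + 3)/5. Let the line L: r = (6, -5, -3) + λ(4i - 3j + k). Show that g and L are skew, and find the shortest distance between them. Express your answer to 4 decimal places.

g has direction (-2, -5, 5) through (5, -2, -3).
Common perpendicular direction n = (-2, -5, 5) × (4, -3, 1) = (10, 22, 26).
With w = (6, -5, -3) − (5, -2, -3) = (1, -3, 0), w · n = -56.
Since n ≠ 0 the lines are not parallel, and w · n = -56 ≠ 0 so they do not intersect; hence they are skew.
Distance = |w · n| / |n| = |-56| / √1260 ≈ 1.5776.

1.5776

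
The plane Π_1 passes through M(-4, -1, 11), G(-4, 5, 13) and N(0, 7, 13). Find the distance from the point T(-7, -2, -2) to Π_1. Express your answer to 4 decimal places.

12.3377

MG = (0, 6, 2), MN = (4, 8, 2); a normal to Π_1 is MG × MN = (-4, 8, -24).
Using M: Π_1 has equation -4x + 8y - 24z = -256.
n·T − d = (-4)·(-7) + (8)·(-2) + (-24)·(-2) − (-256) = 316; |n| = √656.
Distance = |316| / √656 = 316/√656 ≈ 12.3377.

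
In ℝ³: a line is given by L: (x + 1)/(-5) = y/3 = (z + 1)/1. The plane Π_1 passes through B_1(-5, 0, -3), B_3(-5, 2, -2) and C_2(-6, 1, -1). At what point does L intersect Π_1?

(-6, 3, 0)

L has direction (-5, 3, 1) through (-1, 0, -1).
B_1B_3 = (0, 2, 1), B_1C_2 = (-1, 1, 2); a normal to Π_1 is B_1B_3 × B_1C_2 = (3, -1, 2).
Using B_1: Π_1 has equation 3x - y + 2z = -21.
Substitute r = (-1, 0, -1) + t(-5, 3, 1) into the plane: -5 + (-16)t = -21, so t = 1.
Intersection: (-1, 0, -1) + 1·(-5, 3, 1) = (-6, 3, 0).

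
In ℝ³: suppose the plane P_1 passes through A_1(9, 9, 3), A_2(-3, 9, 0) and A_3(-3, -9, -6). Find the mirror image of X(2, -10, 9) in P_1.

(8, -2, -15)

A_1A_2 = (-12, 0, -3), A_1A_3 = (-12, -18, -9); a normal to P_1 is A_1A_2 × A_1A_3 = (-54, -72, 216).
Using A_1: P_1 has equation -54x - 72y + 216z = -486.
λ = (n·X − d)/|n|² = (2556 − (-486))/54756 = 1/18.
Reflection = X − 2λn = (2, -10, 9) − (1/9)·(-54, -72, 216) = (8, -2, -15).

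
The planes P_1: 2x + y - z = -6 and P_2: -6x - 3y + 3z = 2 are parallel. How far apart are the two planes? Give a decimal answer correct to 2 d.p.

2.18

Rescale P_2 by 1/(-3): 2x + y - z = -2/3. Then distance = |-6 − (-2/3)| / √6 ≈ 2.18.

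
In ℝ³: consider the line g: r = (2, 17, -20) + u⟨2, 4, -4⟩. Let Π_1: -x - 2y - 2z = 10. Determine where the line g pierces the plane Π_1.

Substitute r = (2, 17, -20) + t(2, 4, -4) into the plane: 4 + (-2)t = 10, so t = -3.
Intersection: (2, 17, -20) + (-3)·(2, 4, -4) = (-4, 5, -8).

(-4, 5, -8)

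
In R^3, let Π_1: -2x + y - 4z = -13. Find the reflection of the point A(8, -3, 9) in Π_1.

(0, 1, -7)

λ = (n·A − d)/|n|² = (-55 − (-13))/21 = -2.
Reflection = A − 2λn = (8, -3, 9) − (-4)·(-2, 1, -4) = (0, 1, -7).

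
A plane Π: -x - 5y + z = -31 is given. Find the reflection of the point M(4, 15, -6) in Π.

(0, -5, -2)

λ = (n·M − d)/|n|² = (-85 − (-31))/27 = -2.
Reflection = M − 2λn = (4, 15, -6) − (-4)·(-1, -5, 1) = (0, -5, -2).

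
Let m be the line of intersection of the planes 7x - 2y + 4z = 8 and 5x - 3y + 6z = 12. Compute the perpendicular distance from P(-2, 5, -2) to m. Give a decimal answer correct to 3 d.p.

Direction of m: (7, -2, 4) × (5, -3, 6) = (0, -22, -11).
A point on m: solving the two plane equations with y = 0 gives (0, 0, 2).
Taking (0, 0, 2) on m with direction v = (0, -22, -11): w = P − (0, 0, 2) = (-2, 5, -4), and w × v = (-143, -22, 44).
Distance = |w × v| / |v| = √22869 / √605 ≈ 6.148.

6.148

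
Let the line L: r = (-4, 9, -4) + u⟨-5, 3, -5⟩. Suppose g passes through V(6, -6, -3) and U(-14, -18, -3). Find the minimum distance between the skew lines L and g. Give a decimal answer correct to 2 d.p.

11.83

A direction vector for g is U − V = (-20, -12, 0).
Common perpendicular direction n = (-5, 3, -5) × (-20, -12, 0) = (-60, 100, 120).
With w = (6, -6, -3) − (-4, 9, -4) = (10, -15, 1), w · n = -1980.
Distance = |w · n| / |n| = |-1980| / √28000 ≈ 11.83.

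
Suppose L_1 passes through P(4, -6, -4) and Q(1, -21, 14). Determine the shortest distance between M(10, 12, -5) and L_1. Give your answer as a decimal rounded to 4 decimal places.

13.8994

A direction vector for L_1 is Q − P = (-3, -15, 18).
Taking (4, -6, -4) on L_1 with direction v = (-3, -15, 18): w = M − (4, -6, -4) = (6, 18, -1), and w × v = (309, -105, -36).
Distance = |w × v| / |v| = √107802 / √558 ≈ 13.8994.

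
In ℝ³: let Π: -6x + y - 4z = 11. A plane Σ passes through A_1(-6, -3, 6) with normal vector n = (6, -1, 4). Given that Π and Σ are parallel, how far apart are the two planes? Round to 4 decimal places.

0.2747

Σ: n·r = n·A_1 gives 6x - y + 4z = -9.
Rescale Σ by 1/(-1): -6x + y - 4z = 9. Then distance = |11 − 9| / √53 ≈ 0.2747.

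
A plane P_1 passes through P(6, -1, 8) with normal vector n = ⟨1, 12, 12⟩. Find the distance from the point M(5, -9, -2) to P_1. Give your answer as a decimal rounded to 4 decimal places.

P_1: n·r = n·P gives x + 12y + 12z = 90.
n·M − d = (1)·(5) + (12)·(-9) + (12)·(-2) − 90 = -217; |n| = √289.
Distance = |-217| / √289 = 217/√289 ≈ 12.7647.

12.7647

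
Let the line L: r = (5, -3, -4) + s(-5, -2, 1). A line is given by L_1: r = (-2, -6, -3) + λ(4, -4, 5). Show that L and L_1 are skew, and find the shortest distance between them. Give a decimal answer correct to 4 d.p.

0.4171

Common perpendicular direction n = (-5, -2, 1) × (4, -4, 5) = (-6, 29, 28).
With w = (-2, -6, -3) − (5, -3, -4) = (-7, -3, 1), w · n = -17.
Since n ≠ 0 the lines are not parallel, and w · n = -17 ≠ 0 so they do not intersect; hence they are skew.
Distance = |w · n| / |n| = |-17| / √1661 ≈ 0.4171.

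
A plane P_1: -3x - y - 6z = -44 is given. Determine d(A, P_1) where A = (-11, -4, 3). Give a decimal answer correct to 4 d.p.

n·A − d = (-3)·(-11) + (-1)·(-4) + (-6)·(3) − (-44) = 63; |n| = √46.
Distance = |63| / √46 = 63/√46 ≈ 9.2888.

9.2888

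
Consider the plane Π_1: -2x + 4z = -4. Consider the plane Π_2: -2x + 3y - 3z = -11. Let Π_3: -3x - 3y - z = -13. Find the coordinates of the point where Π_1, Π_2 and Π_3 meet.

Solving the 3×3 linear system -2x + 4z = -4, -2x + 3y - 3z = -11, -3x - 3y - z = -13 (e.g. by elimination or Cramer's rule, determinant = 84) gives (4, 0, 1).

(4, 0, 1)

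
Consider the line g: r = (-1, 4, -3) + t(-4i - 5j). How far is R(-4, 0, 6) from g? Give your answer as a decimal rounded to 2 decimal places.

9.00

Taking (-1, 4, -3) on g with direction v = (-4, -5, 0): w = R − (-1, 4, -3) = (-3, -4, 9), and w × v = (45, -36, -1).
Distance = |w × v| / |v| = √3322 / √41 ≈ 9.00.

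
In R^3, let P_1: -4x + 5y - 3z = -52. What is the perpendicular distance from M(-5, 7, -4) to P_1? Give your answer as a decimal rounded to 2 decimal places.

n·M − d = (-4)·(-5) + (5)·(7) + (-3)·(-4) − (-52) = 119; |n| = √50.
Distance = |119| / √50 = 119/√50 ≈ 16.83.

16.83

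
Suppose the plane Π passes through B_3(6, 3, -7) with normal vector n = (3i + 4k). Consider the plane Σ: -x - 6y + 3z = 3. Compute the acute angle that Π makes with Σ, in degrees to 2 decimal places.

Π: n·r = n·B_3 gives 3x + 4z = -10.
cos θ = |n₁·n₂| / (|n₁||n₂|) = |9| / (√25 · √46).
θ = arccos(0.26540) ≈ 74.61°.

74.61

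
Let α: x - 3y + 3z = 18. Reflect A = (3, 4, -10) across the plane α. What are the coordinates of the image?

(9, -14, 8)

λ = (n·A − d)/|n|² = (-39 − 18)/19 = -3.
Reflection = A − 2λn = (3, 4, -10) − (-6)·(1, -3, 3) = (9, -14, 8).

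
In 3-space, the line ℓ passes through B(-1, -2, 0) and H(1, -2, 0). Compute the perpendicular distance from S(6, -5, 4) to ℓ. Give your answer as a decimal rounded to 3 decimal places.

A direction vector for ℓ is H − B = (2, 0, 0).
Taking (-1, -2, 0) on ℓ with direction v = (2, 0, 0): w = S − (-1, -2, 0) = (7, -3, 4), and w × v = (0, 8, 6).
Distance = |w × v| / |v| = √100 / √4 ≈ 5.000.

5.000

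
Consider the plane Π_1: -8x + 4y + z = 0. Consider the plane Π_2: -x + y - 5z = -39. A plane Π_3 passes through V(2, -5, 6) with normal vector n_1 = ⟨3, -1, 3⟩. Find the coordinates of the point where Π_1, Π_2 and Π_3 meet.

Π_3: n_1·r = n_1·V gives 3x - y + 3z = 29.
Solving the 3×3 linear system -8x + 4y + z = 0, -x + y - 5z = -39, 3x - y + 3z = 29 (e.g. by elimination or Cramer's rule, determinant = -34) gives (3, 4, 8).

(3, 4, 8)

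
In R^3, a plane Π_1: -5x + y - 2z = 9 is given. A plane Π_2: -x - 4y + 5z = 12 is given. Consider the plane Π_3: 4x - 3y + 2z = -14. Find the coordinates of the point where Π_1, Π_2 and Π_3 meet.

(-3, 4, 5)

Solving the 3×3 linear system -5x + y - 2z = 9, -x - 4y + 5z = 12, 4x - 3y + 2z = -14 (e.g. by elimination or Cramer's rule, determinant = -51) gives (-3, 4, 5).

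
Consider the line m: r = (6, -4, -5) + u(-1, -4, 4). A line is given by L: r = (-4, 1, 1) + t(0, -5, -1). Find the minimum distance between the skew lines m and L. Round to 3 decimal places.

Common perpendicular direction n = (-1, -4, 4) × (0, -5, -1) = (24, -1, 5).
With w = (-4, 1, 1) − (6, -4, -5) = (-10, 5, 6), w · n = -215.
Distance = |w · n| / |n| = |-215| / √602 ≈ 8.763.

8.763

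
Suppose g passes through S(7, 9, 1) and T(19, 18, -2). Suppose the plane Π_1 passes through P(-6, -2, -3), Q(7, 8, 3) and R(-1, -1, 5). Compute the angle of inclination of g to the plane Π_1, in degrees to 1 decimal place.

11.3

A direction vector for g is T − S = (12, 9, -3).
PQ = (13, 10, 6), PR = (5, 1, 8); a normal to Π_1 is PQ × PR = (74, -74, -37).
Using P: Π_1 has equation 74x - 74y - 37z = -185.
sin θ = |n·v| / (|n||v|) = |333| / (√12321 · √234) = 0.19612.
θ ≈ 11.3°.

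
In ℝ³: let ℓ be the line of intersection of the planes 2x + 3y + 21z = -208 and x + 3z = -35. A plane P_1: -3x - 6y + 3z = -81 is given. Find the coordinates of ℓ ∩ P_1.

(-2, 9, -11)

Direction of ℓ: (2, 3, 21) × (1, 0, 3) = (9, 15, -3).
A point on ℓ: solving the two plane equations with x = -5 gives (-5, 4, -10).
Substitute r = (-5, 4, -10) + t(9, 15, -3) into the plane: -39 + (-126)t = -81, so t = 1/3.
Intersection: (-5, 4, -10) + (1/3)·(9, 15, -3) = (-2, 9, -11).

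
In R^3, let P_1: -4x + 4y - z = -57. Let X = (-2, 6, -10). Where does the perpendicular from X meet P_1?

(10, -6, -7)

Foot = X − λn with λ = (n·X − d)/|n|² = (42 − (-57))/33 = 3.
Foot = (-2, 6, -10) − 3·(-4, 4, -1) = (10, -6, -7).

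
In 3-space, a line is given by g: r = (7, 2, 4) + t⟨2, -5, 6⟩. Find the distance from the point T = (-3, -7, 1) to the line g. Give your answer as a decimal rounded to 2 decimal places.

13.76

Taking (7, 2, 4) on g with direction v = (2, -5, 6): w = T − (7, 2, 4) = (-10, -9, -3), and w × v = (-69, 54, 68).
Distance = |w × v| / |v| = √12301 / √65 ≈ 13.76.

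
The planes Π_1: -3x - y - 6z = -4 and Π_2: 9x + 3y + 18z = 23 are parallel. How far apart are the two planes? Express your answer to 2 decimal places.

Rescale Π_2 by 1/(-3): -3x - y - 6z = -23/3. Then distance = |-4 − (-23/3)| / √46 ≈ 0.54.

0.54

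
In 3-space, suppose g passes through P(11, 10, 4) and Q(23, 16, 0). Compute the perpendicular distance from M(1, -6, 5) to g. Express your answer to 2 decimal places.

10.49

A direction vector for g is Q − P = (12, 6, -4).
Taking (11, 10, 4) on g with direction v = (12, 6, -4): w = M − (11, 10, 4) = (-10, -16, 1), and w × v = (58, -28, 132).
Distance = |w × v| / |v| = √21572 / √196 ≈ 10.49.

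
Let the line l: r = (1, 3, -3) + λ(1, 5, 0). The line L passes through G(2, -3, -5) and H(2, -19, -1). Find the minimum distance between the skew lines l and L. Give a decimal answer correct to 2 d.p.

2.93

A direction vector for L is H − G = (0, -16, 4).
Common perpendicular direction n = (1, 5, 0) × (0, -16, 4) = (20, -4, -16).
With w = (2, -3, -5) − (1, 3, -3) = (1, -6, -2), w · n = 76.
Distance = |w · n| / |n| = |76| / √672 ≈ 2.93.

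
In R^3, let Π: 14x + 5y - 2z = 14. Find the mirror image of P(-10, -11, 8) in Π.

λ = (n·P − d)/|n|² = (-211 − 14)/225 = -1.
Reflection = P − 2λn = (-10, -11, 8) − (-2)·(14, 5, -2) = (18, -1, 4).

(18, -1, 4)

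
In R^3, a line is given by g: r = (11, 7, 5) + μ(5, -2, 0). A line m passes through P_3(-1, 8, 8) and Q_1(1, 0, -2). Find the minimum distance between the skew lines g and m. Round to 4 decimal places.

4.6004

A direction vector for m is Q_1 − P_3 = (2, -8, -10).
Common perpendicular direction n = (5, -2, 0) × (2, -8, -10) = (20, 50, -36).
With w = (-1, 8, 8) − (11, 7, 5) = (-12, 1, 3), w · n = -298.
Distance = |w · n| / |n| = |-298| / √4196 ≈ 4.6004.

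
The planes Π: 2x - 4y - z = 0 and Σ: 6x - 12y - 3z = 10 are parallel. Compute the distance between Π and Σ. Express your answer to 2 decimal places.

0.73

Rescale Σ by 1/3: 2x - 4y - z = 10/3. Then distance = |0 − (10/3)| / √21 ≈ 0.73.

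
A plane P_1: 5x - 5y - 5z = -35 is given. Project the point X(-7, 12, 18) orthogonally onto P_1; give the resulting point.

(3, 2, 8)

Foot = X − λn with λ = (n·X − d)/|n|² = (-185 − (-35))/75 = -2.
Foot = (-7, 12, 18) − (-2)·(5, -5, -5) = (3, 2, 8).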